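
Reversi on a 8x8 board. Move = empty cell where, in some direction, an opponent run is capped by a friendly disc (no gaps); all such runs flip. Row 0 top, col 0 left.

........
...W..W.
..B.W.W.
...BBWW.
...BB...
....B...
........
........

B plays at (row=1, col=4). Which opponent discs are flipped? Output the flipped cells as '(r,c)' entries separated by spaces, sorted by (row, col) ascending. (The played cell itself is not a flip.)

Dir NW: first cell '.' (not opp) -> no flip
Dir N: first cell '.' (not opp) -> no flip
Dir NE: first cell '.' (not opp) -> no flip
Dir W: opp run (1,3), next='.' -> no flip
Dir E: first cell '.' (not opp) -> no flip
Dir SW: first cell '.' (not opp) -> no flip
Dir S: opp run (2,4) capped by B -> flip
Dir SE: first cell '.' (not opp) -> no flip

Answer: (2,4)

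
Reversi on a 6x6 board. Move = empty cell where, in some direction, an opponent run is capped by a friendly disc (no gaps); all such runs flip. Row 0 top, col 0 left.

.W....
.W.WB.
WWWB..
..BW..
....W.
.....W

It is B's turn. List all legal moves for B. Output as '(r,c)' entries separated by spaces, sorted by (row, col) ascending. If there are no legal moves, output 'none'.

(0,0): no bracket -> illegal
(0,2): no bracket -> illegal
(0,3): flips 1 -> legal
(0,4): no bracket -> illegal
(1,0): flips 1 -> legal
(1,2): flips 2 -> legal
(2,4): no bracket -> illegal
(3,0): no bracket -> illegal
(3,1): no bracket -> illegal
(3,4): flips 1 -> legal
(3,5): no bracket -> illegal
(4,2): no bracket -> illegal
(4,3): flips 1 -> legal
(4,5): no bracket -> illegal
(5,3): no bracket -> illegal
(5,4): no bracket -> illegal

Answer: (0,3) (1,0) (1,2) (3,4) (4,3)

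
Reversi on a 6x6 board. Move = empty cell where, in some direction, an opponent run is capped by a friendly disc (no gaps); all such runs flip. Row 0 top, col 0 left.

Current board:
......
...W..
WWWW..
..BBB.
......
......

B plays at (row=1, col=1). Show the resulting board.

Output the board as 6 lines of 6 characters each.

Answer: ......
.B.W..
WWBW..
..BBB.
......
......

Derivation:
Place B at (1,1); scan 8 dirs for brackets.
Dir NW: first cell '.' (not opp) -> no flip
Dir N: first cell '.' (not opp) -> no flip
Dir NE: first cell '.' (not opp) -> no flip
Dir W: first cell '.' (not opp) -> no flip
Dir E: first cell '.' (not opp) -> no flip
Dir SW: opp run (2,0), next=edge -> no flip
Dir S: opp run (2,1), next='.' -> no flip
Dir SE: opp run (2,2) capped by B -> flip
All flips: (2,2)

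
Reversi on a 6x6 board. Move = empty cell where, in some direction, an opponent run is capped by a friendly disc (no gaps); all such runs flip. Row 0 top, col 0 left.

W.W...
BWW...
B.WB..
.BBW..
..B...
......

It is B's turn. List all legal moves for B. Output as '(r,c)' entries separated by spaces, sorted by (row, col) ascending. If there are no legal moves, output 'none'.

Answer: (0,1) (1,3) (2,1) (2,4) (3,4) (4,3)

Derivation:
(0,1): flips 1 -> legal
(0,3): no bracket -> illegal
(1,3): flips 3 -> legal
(2,1): flips 1 -> legal
(2,4): flips 1 -> legal
(3,4): flips 1 -> legal
(4,3): flips 1 -> legal
(4,4): no bracket -> illegal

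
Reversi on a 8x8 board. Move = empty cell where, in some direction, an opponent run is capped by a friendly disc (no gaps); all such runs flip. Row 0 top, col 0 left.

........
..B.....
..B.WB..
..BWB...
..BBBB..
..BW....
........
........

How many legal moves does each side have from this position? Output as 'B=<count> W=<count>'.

-- B to move --
(1,3): no bracket -> illegal
(1,4): flips 1 -> legal
(1,5): flips 2 -> legal
(2,3): flips 2 -> legal
(3,5): no bracket -> illegal
(5,4): flips 1 -> legal
(6,2): flips 1 -> legal
(6,3): flips 1 -> legal
(6,4): flips 1 -> legal
B mobility = 7
-- W to move --
(0,1): no bracket -> illegal
(0,2): no bracket -> illegal
(0,3): no bracket -> illegal
(1,1): flips 1 -> legal
(1,3): no bracket -> illegal
(1,4): no bracket -> illegal
(1,5): no bracket -> illegal
(1,6): no bracket -> illegal
(2,1): no bracket -> illegal
(2,3): no bracket -> illegal
(2,6): flips 1 -> legal
(3,1): flips 2 -> legal
(3,5): flips 2 -> legal
(3,6): no bracket -> illegal
(4,1): no bracket -> illegal
(4,6): no bracket -> illegal
(5,1): flips 2 -> legal
(5,4): flips 2 -> legal
(5,5): flips 1 -> legal
(5,6): no bracket -> illegal
(6,1): no bracket -> illegal
(6,2): no bracket -> illegal
(6,3): no bracket -> illegal
W mobility = 7

Answer: B=7 W=7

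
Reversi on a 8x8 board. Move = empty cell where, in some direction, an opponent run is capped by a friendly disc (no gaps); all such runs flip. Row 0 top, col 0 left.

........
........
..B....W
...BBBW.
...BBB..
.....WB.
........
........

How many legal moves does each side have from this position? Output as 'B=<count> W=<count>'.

Answer: B=4 W=5

Derivation:
-- B to move --
(1,6): no bracket -> illegal
(1,7): no bracket -> illegal
(2,5): no bracket -> illegal
(2,6): no bracket -> illegal
(3,7): flips 1 -> legal
(4,6): no bracket -> illegal
(4,7): no bracket -> illegal
(5,4): flips 1 -> legal
(6,4): no bracket -> illegal
(6,5): flips 1 -> legal
(6,6): flips 1 -> legal
B mobility = 4
-- W to move --
(1,1): flips 3 -> legal
(1,2): no bracket -> illegal
(1,3): no bracket -> illegal
(2,1): no bracket -> illegal
(2,3): no bracket -> illegal
(2,4): no bracket -> illegal
(2,5): flips 2 -> legal
(2,6): no bracket -> illegal
(3,1): no bracket -> illegal
(3,2): flips 3 -> legal
(4,2): no bracket -> illegal
(4,6): no bracket -> illegal
(4,7): no bracket -> illegal
(5,2): no bracket -> illegal
(5,3): no bracket -> illegal
(5,4): flips 1 -> legal
(5,7): flips 1 -> legal
(6,5): no bracket -> illegal
(6,6): no bracket -> illegal
(6,7): no bracket -> illegal
W mobility = 5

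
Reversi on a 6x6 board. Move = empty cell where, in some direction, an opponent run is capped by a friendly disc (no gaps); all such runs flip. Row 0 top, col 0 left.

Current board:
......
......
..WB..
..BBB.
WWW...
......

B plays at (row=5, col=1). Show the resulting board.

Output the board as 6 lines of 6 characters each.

Answer: ......
......
..WB..
..BBB.
WWB...
.B....

Derivation:
Place B at (5,1); scan 8 dirs for brackets.
Dir NW: opp run (4,0), next=edge -> no flip
Dir N: opp run (4,1), next='.' -> no flip
Dir NE: opp run (4,2) capped by B -> flip
Dir W: first cell '.' (not opp) -> no flip
Dir E: first cell '.' (not opp) -> no flip
Dir SW: edge -> no flip
Dir S: edge -> no flip
Dir SE: edge -> no flip
All flips: (4,2)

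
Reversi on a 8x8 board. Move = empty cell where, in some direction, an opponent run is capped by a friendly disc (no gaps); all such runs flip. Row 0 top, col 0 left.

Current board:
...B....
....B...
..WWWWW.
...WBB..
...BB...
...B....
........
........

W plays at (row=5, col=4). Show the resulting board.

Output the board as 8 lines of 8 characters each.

Place W at (5,4); scan 8 dirs for brackets.
Dir NW: opp run (4,3), next='.' -> no flip
Dir N: opp run (4,4) (3,4) capped by W -> flip
Dir NE: first cell '.' (not opp) -> no flip
Dir W: opp run (5,3), next='.' -> no flip
Dir E: first cell '.' (not opp) -> no flip
Dir SW: first cell '.' (not opp) -> no flip
Dir S: first cell '.' (not opp) -> no flip
Dir SE: first cell '.' (not opp) -> no flip
All flips: (3,4) (4,4)

Answer: ...B....
....B...
..WWWWW.
...WWB..
...BW...
...BW...
........
........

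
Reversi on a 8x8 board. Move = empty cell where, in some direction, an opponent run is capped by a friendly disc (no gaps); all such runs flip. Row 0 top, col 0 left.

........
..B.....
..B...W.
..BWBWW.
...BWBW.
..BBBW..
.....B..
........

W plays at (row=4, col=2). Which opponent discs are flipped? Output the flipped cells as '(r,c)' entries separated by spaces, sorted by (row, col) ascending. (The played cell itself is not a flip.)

Answer: (4,3)

Derivation:
Dir NW: first cell '.' (not opp) -> no flip
Dir N: opp run (3,2) (2,2) (1,2), next='.' -> no flip
Dir NE: first cell 'W' (not opp) -> no flip
Dir W: first cell '.' (not opp) -> no flip
Dir E: opp run (4,3) capped by W -> flip
Dir SW: first cell '.' (not opp) -> no flip
Dir S: opp run (5,2), next='.' -> no flip
Dir SE: opp run (5,3), next='.' -> no flip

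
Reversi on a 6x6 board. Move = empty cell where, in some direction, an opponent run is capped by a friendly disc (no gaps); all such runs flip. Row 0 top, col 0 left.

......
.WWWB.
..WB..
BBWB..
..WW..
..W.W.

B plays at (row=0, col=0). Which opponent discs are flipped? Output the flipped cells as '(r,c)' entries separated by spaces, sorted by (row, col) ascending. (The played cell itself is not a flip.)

Dir NW: edge -> no flip
Dir N: edge -> no flip
Dir NE: edge -> no flip
Dir W: edge -> no flip
Dir E: first cell '.' (not opp) -> no flip
Dir SW: edge -> no flip
Dir S: first cell '.' (not opp) -> no flip
Dir SE: opp run (1,1) (2,2) capped by B -> flip

Answer: (1,1) (2,2)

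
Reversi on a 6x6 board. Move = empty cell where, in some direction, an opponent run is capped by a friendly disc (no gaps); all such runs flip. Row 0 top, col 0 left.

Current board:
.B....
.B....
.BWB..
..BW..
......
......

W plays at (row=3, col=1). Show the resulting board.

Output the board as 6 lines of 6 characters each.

Answer: .B....
.B....
.BWB..
.WWW..
......
......

Derivation:
Place W at (3,1); scan 8 dirs for brackets.
Dir NW: first cell '.' (not opp) -> no flip
Dir N: opp run (2,1) (1,1) (0,1), next=edge -> no flip
Dir NE: first cell 'W' (not opp) -> no flip
Dir W: first cell '.' (not opp) -> no flip
Dir E: opp run (3,2) capped by W -> flip
Dir SW: first cell '.' (not opp) -> no flip
Dir S: first cell '.' (not opp) -> no flip
Dir SE: first cell '.' (not opp) -> no flip
All flips: (3,2)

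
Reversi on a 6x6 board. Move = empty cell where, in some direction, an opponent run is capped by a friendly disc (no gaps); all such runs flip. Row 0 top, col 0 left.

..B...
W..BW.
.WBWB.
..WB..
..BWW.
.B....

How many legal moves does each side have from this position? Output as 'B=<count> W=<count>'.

Answer: B=7 W=7

Derivation:
-- B to move --
(0,0): no bracket -> illegal
(0,1): no bracket -> illegal
(0,3): no bracket -> illegal
(0,4): flips 1 -> legal
(0,5): no bracket -> illegal
(1,1): no bracket -> illegal
(1,2): no bracket -> illegal
(1,5): flips 1 -> legal
(2,0): flips 1 -> legal
(2,5): no bracket -> illegal
(3,0): no bracket -> illegal
(3,1): flips 1 -> legal
(3,4): no bracket -> illegal
(3,5): no bracket -> illegal
(4,1): no bracket -> illegal
(4,5): flips 2 -> legal
(5,2): no bracket -> illegal
(5,3): flips 1 -> legal
(5,4): no bracket -> illegal
(5,5): flips 1 -> legal
B mobility = 7
-- W to move --
(0,1): no bracket -> illegal
(0,3): flips 1 -> legal
(0,4): no bracket -> illegal
(1,1): flips 2 -> legal
(1,2): flips 2 -> legal
(1,5): no bracket -> illegal
(2,5): flips 1 -> legal
(3,1): no bracket -> illegal
(3,4): flips 2 -> legal
(3,5): no bracket -> illegal
(4,0): no bracket -> illegal
(4,1): flips 1 -> legal
(5,0): no bracket -> illegal
(5,2): flips 1 -> legal
(5,3): no bracket -> illegal
W mobility = 7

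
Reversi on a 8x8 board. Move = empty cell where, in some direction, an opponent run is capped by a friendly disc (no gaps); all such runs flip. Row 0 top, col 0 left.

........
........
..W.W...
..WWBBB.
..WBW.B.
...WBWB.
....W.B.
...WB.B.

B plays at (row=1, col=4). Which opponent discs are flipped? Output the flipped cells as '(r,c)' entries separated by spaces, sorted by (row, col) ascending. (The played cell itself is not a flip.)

Answer: (2,4)

Derivation:
Dir NW: first cell '.' (not opp) -> no flip
Dir N: first cell '.' (not opp) -> no flip
Dir NE: first cell '.' (not opp) -> no flip
Dir W: first cell '.' (not opp) -> no flip
Dir E: first cell '.' (not opp) -> no flip
Dir SW: first cell '.' (not opp) -> no flip
Dir S: opp run (2,4) capped by B -> flip
Dir SE: first cell '.' (not opp) -> no flip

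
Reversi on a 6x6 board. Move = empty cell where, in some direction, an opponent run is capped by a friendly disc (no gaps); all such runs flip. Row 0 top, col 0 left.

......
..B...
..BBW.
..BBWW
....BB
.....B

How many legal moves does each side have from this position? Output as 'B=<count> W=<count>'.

Answer: B=3 W=6

Derivation:
-- B to move --
(1,3): no bracket -> illegal
(1,4): flips 2 -> legal
(1,5): flips 1 -> legal
(2,5): flips 2 -> legal
(4,3): no bracket -> illegal
B mobility = 3
-- W to move --
(0,1): flips 2 -> legal
(0,2): no bracket -> illegal
(0,3): no bracket -> illegal
(1,1): no bracket -> illegal
(1,3): no bracket -> illegal
(1,4): no bracket -> illegal
(2,1): flips 2 -> legal
(3,1): flips 2 -> legal
(4,1): no bracket -> illegal
(4,2): flips 1 -> legal
(4,3): no bracket -> illegal
(5,3): flips 1 -> legal
(5,4): flips 1 -> legal
W mobility = 6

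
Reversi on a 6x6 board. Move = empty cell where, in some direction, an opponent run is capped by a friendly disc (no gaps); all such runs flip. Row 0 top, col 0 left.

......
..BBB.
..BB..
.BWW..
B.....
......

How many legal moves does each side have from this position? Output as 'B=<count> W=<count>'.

-- B to move --
(2,1): no bracket -> illegal
(2,4): no bracket -> illegal
(3,4): flips 2 -> legal
(4,1): flips 1 -> legal
(4,2): flips 1 -> legal
(4,3): flips 1 -> legal
(4,4): flips 1 -> legal
B mobility = 5
-- W to move --
(0,1): no bracket -> illegal
(0,2): flips 2 -> legal
(0,3): flips 2 -> legal
(0,4): no bracket -> illegal
(0,5): flips 2 -> legal
(1,1): flips 1 -> legal
(1,5): no bracket -> illegal
(2,0): no bracket -> illegal
(2,1): no bracket -> illegal
(2,4): no bracket -> illegal
(2,5): no bracket -> illegal
(3,0): flips 1 -> legal
(3,4): no bracket -> illegal
(4,1): no bracket -> illegal
(4,2): no bracket -> illegal
(5,0): no bracket -> illegal
(5,1): no bracket -> illegal
W mobility = 5

Answer: B=5 W=5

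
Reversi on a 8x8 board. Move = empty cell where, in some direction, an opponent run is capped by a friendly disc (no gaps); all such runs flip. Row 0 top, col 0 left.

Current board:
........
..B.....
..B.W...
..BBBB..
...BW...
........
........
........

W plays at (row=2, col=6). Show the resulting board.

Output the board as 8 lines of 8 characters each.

Place W at (2,6); scan 8 dirs for brackets.
Dir NW: first cell '.' (not opp) -> no flip
Dir N: first cell '.' (not opp) -> no flip
Dir NE: first cell '.' (not opp) -> no flip
Dir W: first cell '.' (not opp) -> no flip
Dir E: first cell '.' (not opp) -> no flip
Dir SW: opp run (3,5) capped by W -> flip
Dir S: first cell '.' (not opp) -> no flip
Dir SE: first cell '.' (not opp) -> no flip
All flips: (3,5)

Answer: ........
..B.....
..B.W.W.
..BBBW..
...BW...
........
........
........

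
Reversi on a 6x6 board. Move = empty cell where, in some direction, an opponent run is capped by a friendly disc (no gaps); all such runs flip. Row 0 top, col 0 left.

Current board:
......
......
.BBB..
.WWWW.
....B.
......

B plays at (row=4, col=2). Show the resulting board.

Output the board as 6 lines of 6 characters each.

Answer: ......
......
.BBB..
.WBWW.
..B.B.
......

Derivation:
Place B at (4,2); scan 8 dirs for brackets.
Dir NW: opp run (3,1), next='.' -> no flip
Dir N: opp run (3,2) capped by B -> flip
Dir NE: opp run (3,3), next='.' -> no flip
Dir W: first cell '.' (not opp) -> no flip
Dir E: first cell '.' (not opp) -> no flip
Dir SW: first cell '.' (not opp) -> no flip
Dir S: first cell '.' (not opp) -> no flip
Dir SE: first cell '.' (not opp) -> no flip
All flips: (3,2)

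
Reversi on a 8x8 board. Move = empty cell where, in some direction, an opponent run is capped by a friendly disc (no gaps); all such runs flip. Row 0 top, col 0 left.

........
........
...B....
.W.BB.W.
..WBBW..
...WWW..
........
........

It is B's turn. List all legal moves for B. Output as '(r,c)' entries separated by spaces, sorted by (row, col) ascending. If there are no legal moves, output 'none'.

Answer: (4,1) (4,6) (5,1) (5,6) (6,2) (6,3) (6,4) (6,5) (6,6)

Derivation:
(2,0): no bracket -> illegal
(2,1): no bracket -> illegal
(2,2): no bracket -> illegal
(2,5): no bracket -> illegal
(2,6): no bracket -> illegal
(2,7): no bracket -> illegal
(3,0): no bracket -> illegal
(3,2): no bracket -> illegal
(3,5): no bracket -> illegal
(3,7): no bracket -> illegal
(4,0): no bracket -> illegal
(4,1): flips 1 -> legal
(4,6): flips 1 -> legal
(4,7): no bracket -> illegal
(5,1): flips 1 -> legal
(5,2): no bracket -> illegal
(5,6): flips 1 -> legal
(6,2): flips 1 -> legal
(6,3): flips 1 -> legal
(6,4): flips 1 -> legal
(6,5): flips 1 -> legal
(6,6): flips 1 -> legal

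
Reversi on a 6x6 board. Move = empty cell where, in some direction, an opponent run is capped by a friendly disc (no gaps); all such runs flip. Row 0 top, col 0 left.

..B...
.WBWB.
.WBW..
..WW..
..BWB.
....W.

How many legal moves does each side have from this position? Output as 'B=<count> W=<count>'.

-- B to move --
(0,0): flips 1 -> legal
(0,1): no bracket -> illegal
(0,3): no bracket -> illegal
(0,4): flips 1 -> legal
(1,0): flips 1 -> legal
(2,0): flips 2 -> legal
(2,4): flips 3 -> legal
(3,0): flips 1 -> legal
(3,1): no bracket -> illegal
(3,4): flips 1 -> legal
(4,1): flips 2 -> legal
(4,5): no bracket -> illegal
(5,2): no bracket -> illegal
(5,3): no bracket -> illegal
(5,5): no bracket -> illegal
B mobility = 8
-- W to move --
(0,1): flips 1 -> legal
(0,3): flips 1 -> legal
(0,4): no bracket -> illegal
(0,5): flips 1 -> legal
(1,5): flips 1 -> legal
(2,4): no bracket -> illegal
(2,5): no bracket -> illegal
(3,1): flips 1 -> legal
(3,4): flips 1 -> legal
(3,5): no bracket -> illegal
(4,1): flips 1 -> legal
(4,5): flips 1 -> legal
(5,1): flips 1 -> legal
(5,2): flips 1 -> legal
(5,3): no bracket -> illegal
(5,5): flips 1 -> legal
W mobility = 11

Answer: B=8 W=11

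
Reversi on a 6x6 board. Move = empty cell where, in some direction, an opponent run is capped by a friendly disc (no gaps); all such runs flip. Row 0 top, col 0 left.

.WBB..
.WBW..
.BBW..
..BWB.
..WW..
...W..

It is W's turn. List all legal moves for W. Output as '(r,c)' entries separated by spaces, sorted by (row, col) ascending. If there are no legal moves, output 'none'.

Answer: (0,4) (1,0) (2,0) (2,5) (3,1) (3,5) (4,1) (4,5)

Derivation:
(0,4): flips 2 -> legal
(1,0): flips 2 -> legal
(1,4): no bracket -> illegal
(2,0): flips 2 -> legal
(2,4): no bracket -> illegal
(2,5): flips 1 -> legal
(3,0): no bracket -> illegal
(3,1): flips 3 -> legal
(3,5): flips 1 -> legal
(4,1): flips 1 -> legal
(4,4): no bracket -> illegal
(4,5): flips 1 -> legal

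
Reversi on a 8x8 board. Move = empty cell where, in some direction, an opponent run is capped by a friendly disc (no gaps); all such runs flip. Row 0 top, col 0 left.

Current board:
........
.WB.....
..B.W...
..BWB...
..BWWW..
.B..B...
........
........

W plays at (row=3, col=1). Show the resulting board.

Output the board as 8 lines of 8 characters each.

Answer: ........
.WB.....
..B.W...
.WWWB...
..BWWW..
.B..B...
........
........

Derivation:
Place W at (3,1); scan 8 dirs for brackets.
Dir NW: first cell '.' (not opp) -> no flip
Dir N: first cell '.' (not opp) -> no flip
Dir NE: opp run (2,2), next='.' -> no flip
Dir W: first cell '.' (not opp) -> no flip
Dir E: opp run (3,2) capped by W -> flip
Dir SW: first cell '.' (not opp) -> no flip
Dir S: first cell '.' (not opp) -> no flip
Dir SE: opp run (4,2), next='.' -> no flip
All flips: (3,2)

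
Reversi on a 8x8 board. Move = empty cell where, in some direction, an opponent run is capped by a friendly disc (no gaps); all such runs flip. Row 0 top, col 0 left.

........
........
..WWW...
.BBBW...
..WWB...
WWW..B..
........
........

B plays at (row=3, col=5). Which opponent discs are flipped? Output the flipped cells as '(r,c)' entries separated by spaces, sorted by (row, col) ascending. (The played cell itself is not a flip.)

Dir NW: opp run (2,4), next='.' -> no flip
Dir N: first cell '.' (not opp) -> no flip
Dir NE: first cell '.' (not opp) -> no flip
Dir W: opp run (3,4) capped by B -> flip
Dir E: first cell '.' (not opp) -> no flip
Dir SW: first cell 'B' (not opp) -> no flip
Dir S: first cell '.' (not opp) -> no flip
Dir SE: first cell '.' (not opp) -> no flip

Answer: (3,4)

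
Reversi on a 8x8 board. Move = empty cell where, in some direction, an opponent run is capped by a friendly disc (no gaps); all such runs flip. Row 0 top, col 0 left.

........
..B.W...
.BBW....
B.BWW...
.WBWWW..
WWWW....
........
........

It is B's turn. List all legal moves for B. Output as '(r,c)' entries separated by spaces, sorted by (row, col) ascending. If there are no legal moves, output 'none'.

Answer: (0,5) (2,4) (3,5) (4,0) (4,6) (5,4) (5,5) (5,6) (6,0) (6,2) (6,3) (6,4)

Derivation:
(0,3): no bracket -> illegal
(0,4): no bracket -> illegal
(0,5): flips 2 -> legal
(1,3): no bracket -> illegal
(1,5): no bracket -> illegal
(2,4): flips 2 -> legal
(2,5): no bracket -> illegal
(3,1): no bracket -> illegal
(3,5): flips 2 -> legal
(3,6): no bracket -> illegal
(4,0): flips 1 -> legal
(4,6): flips 3 -> legal
(5,4): flips 1 -> legal
(5,5): flips 2 -> legal
(5,6): flips 3 -> legal
(6,0): flips 1 -> legal
(6,1): no bracket -> illegal
(6,2): flips 1 -> legal
(6,3): flips 2 -> legal
(6,4): flips 1 -> legal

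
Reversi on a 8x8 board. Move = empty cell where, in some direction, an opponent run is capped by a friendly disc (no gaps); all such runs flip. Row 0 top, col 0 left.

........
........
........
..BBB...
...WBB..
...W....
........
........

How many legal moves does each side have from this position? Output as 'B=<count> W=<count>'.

-- B to move --
(4,2): flips 1 -> legal
(5,2): flips 1 -> legal
(5,4): flips 1 -> legal
(6,2): flips 1 -> legal
(6,3): flips 2 -> legal
(6,4): no bracket -> illegal
B mobility = 5
-- W to move --
(2,1): flips 1 -> legal
(2,2): no bracket -> illegal
(2,3): flips 1 -> legal
(2,4): no bracket -> illegal
(2,5): flips 1 -> legal
(3,1): no bracket -> illegal
(3,5): flips 1 -> legal
(3,6): no bracket -> illegal
(4,1): no bracket -> illegal
(4,2): no bracket -> illegal
(4,6): flips 2 -> legal
(5,4): no bracket -> illegal
(5,5): no bracket -> illegal
(5,6): no bracket -> illegal
W mobility = 5

Answer: B=5 W=5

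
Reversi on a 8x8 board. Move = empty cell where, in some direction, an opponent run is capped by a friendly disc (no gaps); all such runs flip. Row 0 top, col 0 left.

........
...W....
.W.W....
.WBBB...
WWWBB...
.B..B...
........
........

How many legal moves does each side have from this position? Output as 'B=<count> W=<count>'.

-- B to move --
(0,2): no bracket -> illegal
(0,3): flips 2 -> legal
(0,4): no bracket -> illegal
(1,0): flips 1 -> legal
(1,1): flips 3 -> legal
(1,2): flips 1 -> legal
(1,4): flips 1 -> legal
(2,0): no bracket -> illegal
(2,2): no bracket -> illegal
(2,4): no bracket -> illegal
(3,0): flips 1 -> legal
(5,0): flips 1 -> legal
(5,2): flips 1 -> legal
(5,3): no bracket -> illegal
B mobility = 8
-- W to move --
(2,2): flips 1 -> legal
(2,4): flips 1 -> legal
(2,5): no bracket -> illegal
(3,5): flips 3 -> legal
(4,5): flips 3 -> legal
(5,0): no bracket -> illegal
(5,2): no bracket -> illegal
(5,3): flips 2 -> legal
(5,5): no bracket -> illegal
(6,0): flips 1 -> legal
(6,1): flips 1 -> legal
(6,2): flips 1 -> legal
(6,3): no bracket -> illegal
(6,4): no bracket -> illegal
(6,5): flips 3 -> legal
W mobility = 9

Answer: B=8 W=9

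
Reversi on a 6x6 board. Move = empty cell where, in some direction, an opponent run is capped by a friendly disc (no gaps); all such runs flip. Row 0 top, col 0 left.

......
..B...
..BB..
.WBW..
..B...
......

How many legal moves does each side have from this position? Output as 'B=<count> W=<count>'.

-- B to move --
(2,0): flips 1 -> legal
(2,1): no bracket -> illegal
(2,4): flips 1 -> legal
(3,0): flips 1 -> legal
(3,4): flips 1 -> legal
(4,0): flips 1 -> legal
(4,1): no bracket -> illegal
(4,3): flips 1 -> legal
(4,4): flips 1 -> legal
B mobility = 7
-- W to move --
(0,1): no bracket -> illegal
(0,2): no bracket -> illegal
(0,3): no bracket -> illegal
(1,1): flips 1 -> legal
(1,3): flips 2 -> legal
(1,4): no bracket -> illegal
(2,1): no bracket -> illegal
(2,4): no bracket -> illegal
(3,4): no bracket -> illegal
(4,1): no bracket -> illegal
(4,3): no bracket -> illegal
(5,1): flips 1 -> legal
(5,2): no bracket -> illegal
(5,3): flips 1 -> legal
W mobility = 4

Answer: B=7 W=4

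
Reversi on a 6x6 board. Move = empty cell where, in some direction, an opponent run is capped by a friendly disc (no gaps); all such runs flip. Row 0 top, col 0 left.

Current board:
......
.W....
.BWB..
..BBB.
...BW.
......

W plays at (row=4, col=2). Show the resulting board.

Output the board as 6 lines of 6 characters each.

Answer: ......
.W....
.BWB..
..WBB.
..WWW.
......

Derivation:
Place W at (4,2); scan 8 dirs for brackets.
Dir NW: first cell '.' (not opp) -> no flip
Dir N: opp run (3,2) capped by W -> flip
Dir NE: opp run (3,3), next='.' -> no flip
Dir W: first cell '.' (not opp) -> no flip
Dir E: opp run (4,3) capped by W -> flip
Dir SW: first cell '.' (not opp) -> no flip
Dir S: first cell '.' (not opp) -> no flip
Dir SE: first cell '.' (not opp) -> no flip
All flips: (3,2) (4,3)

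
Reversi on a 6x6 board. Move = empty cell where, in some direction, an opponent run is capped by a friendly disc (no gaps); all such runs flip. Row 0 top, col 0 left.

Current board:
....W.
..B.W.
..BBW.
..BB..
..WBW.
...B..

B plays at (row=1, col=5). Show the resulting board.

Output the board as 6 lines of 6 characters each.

Answer: ....W.
..B.WB
..BBB.
..BB..
..WBW.
...B..

Derivation:
Place B at (1,5); scan 8 dirs for brackets.
Dir NW: opp run (0,4), next=edge -> no flip
Dir N: first cell '.' (not opp) -> no flip
Dir NE: edge -> no flip
Dir W: opp run (1,4), next='.' -> no flip
Dir E: edge -> no flip
Dir SW: opp run (2,4) capped by B -> flip
Dir S: first cell '.' (not opp) -> no flip
Dir SE: edge -> no flip
All flips: (2,4)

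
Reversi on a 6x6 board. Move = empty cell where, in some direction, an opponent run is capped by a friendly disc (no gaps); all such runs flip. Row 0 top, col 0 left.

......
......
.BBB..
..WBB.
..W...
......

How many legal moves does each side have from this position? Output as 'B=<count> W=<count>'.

-- B to move --
(3,1): flips 1 -> legal
(4,1): flips 1 -> legal
(4,3): flips 1 -> legal
(5,1): flips 1 -> legal
(5,2): flips 2 -> legal
(5,3): no bracket -> illegal
B mobility = 5
-- W to move --
(1,0): flips 1 -> legal
(1,1): no bracket -> illegal
(1,2): flips 1 -> legal
(1,3): no bracket -> illegal
(1,4): flips 1 -> legal
(2,0): no bracket -> illegal
(2,4): flips 1 -> legal
(2,5): no bracket -> illegal
(3,0): no bracket -> illegal
(3,1): no bracket -> illegal
(3,5): flips 2 -> legal
(4,3): no bracket -> illegal
(4,4): no bracket -> illegal
(4,5): no bracket -> illegal
W mobility = 5

Answer: B=5 W=5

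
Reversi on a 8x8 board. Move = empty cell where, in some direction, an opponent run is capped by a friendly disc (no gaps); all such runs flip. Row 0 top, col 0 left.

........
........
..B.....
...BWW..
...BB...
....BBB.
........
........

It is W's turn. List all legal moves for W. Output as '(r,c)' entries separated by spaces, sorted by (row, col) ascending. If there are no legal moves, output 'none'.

Answer: (3,2) (5,2) (5,3) (6,4)

Derivation:
(1,1): no bracket -> illegal
(1,2): no bracket -> illegal
(1,3): no bracket -> illegal
(2,1): no bracket -> illegal
(2,3): no bracket -> illegal
(2,4): no bracket -> illegal
(3,1): no bracket -> illegal
(3,2): flips 1 -> legal
(4,2): no bracket -> illegal
(4,5): no bracket -> illegal
(4,6): no bracket -> illegal
(4,7): no bracket -> illegal
(5,2): flips 1 -> legal
(5,3): flips 1 -> legal
(5,7): no bracket -> illegal
(6,3): no bracket -> illegal
(6,4): flips 2 -> legal
(6,5): no bracket -> illegal
(6,6): no bracket -> illegal
(6,7): no bracket -> illegal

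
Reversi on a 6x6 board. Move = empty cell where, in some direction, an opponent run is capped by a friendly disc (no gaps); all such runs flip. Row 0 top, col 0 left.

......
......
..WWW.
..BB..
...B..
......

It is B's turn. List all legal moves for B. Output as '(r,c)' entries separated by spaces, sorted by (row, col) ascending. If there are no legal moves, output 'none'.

(1,1): flips 1 -> legal
(1,2): flips 1 -> legal
(1,3): flips 1 -> legal
(1,4): flips 1 -> legal
(1,5): flips 1 -> legal
(2,1): no bracket -> illegal
(2,5): no bracket -> illegal
(3,1): no bracket -> illegal
(3,4): no bracket -> illegal
(3,5): no bracket -> illegal

Answer: (1,1) (1,2) (1,3) (1,4) (1,5)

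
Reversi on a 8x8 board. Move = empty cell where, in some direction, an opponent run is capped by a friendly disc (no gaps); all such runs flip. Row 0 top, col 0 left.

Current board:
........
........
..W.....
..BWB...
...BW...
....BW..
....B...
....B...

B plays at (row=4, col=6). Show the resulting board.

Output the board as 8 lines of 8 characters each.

Answer: ........
........
..W.....
..BWB...
...BW.B.
....BB..
....B...
....B...

Derivation:
Place B at (4,6); scan 8 dirs for brackets.
Dir NW: first cell '.' (not opp) -> no flip
Dir N: first cell '.' (not opp) -> no flip
Dir NE: first cell '.' (not opp) -> no flip
Dir W: first cell '.' (not opp) -> no flip
Dir E: first cell '.' (not opp) -> no flip
Dir SW: opp run (5,5) capped by B -> flip
Dir S: first cell '.' (not opp) -> no flip
Dir SE: first cell '.' (not opp) -> no flip
All flips: (5,5)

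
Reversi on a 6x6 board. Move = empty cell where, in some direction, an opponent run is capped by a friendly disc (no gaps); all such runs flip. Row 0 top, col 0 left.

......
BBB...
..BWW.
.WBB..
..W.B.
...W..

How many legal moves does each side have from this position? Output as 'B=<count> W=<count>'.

-- B to move --
(1,3): flips 1 -> legal
(1,4): flips 1 -> legal
(1,5): flips 1 -> legal
(2,0): no bracket -> illegal
(2,1): no bracket -> illegal
(2,5): flips 2 -> legal
(3,0): flips 1 -> legal
(3,4): flips 1 -> legal
(3,5): no bracket -> illegal
(4,0): flips 1 -> legal
(4,1): no bracket -> illegal
(4,3): no bracket -> illegal
(5,1): flips 1 -> legal
(5,2): flips 1 -> legal
(5,4): no bracket -> illegal
B mobility = 9
-- W to move --
(0,0): no bracket -> illegal
(0,1): flips 1 -> legal
(0,2): flips 3 -> legal
(0,3): no bracket -> illegal
(1,3): flips 1 -> legal
(2,0): no bracket -> illegal
(2,1): flips 1 -> legal
(3,4): flips 2 -> legal
(3,5): flips 1 -> legal
(4,1): flips 1 -> legal
(4,3): flips 1 -> legal
(4,5): no bracket -> illegal
(5,4): no bracket -> illegal
(5,5): no bracket -> illegal
W mobility = 8

Answer: B=9 W=8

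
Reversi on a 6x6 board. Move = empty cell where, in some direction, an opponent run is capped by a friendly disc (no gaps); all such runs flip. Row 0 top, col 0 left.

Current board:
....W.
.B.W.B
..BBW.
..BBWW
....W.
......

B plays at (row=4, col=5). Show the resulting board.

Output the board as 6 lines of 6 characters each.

Place B at (4,5); scan 8 dirs for brackets.
Dir NW: opp run (3,4) capped by B -> flip
Dir N: opp run (3,5), next='.' -> no flip
Dir NE: edge -> no flip
Dir W: opp run (4,4), next='.' -> no flip
Dir E: edge -> no flip
Dir SW: first cell '.' (not opp) -> no flip
Dir S: first cell '.' (not opp) -> no flip
Dir SE: edge -> no flip
All flips: (3,4)

Answer: ....W.
.B.W.B
..BBW.
..BBBW
....WB
......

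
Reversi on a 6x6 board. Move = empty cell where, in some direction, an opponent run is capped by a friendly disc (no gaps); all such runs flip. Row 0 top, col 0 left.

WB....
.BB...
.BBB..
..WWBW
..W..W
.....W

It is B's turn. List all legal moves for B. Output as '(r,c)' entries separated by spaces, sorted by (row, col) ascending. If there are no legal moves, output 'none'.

Answer: (3,1) (4,1) (4,3) (4,4) (5,2)

Derivation:
(1,0): no bracket -> illegal
(2,4): no bracket -> illegal
(2,5): no bracket -> illegal
(3,1): flips 2 -> legal
(4,1): flips 1 -> legal
(4,3): flips 2 -> legal
(4,4): flips 1 -> legal
(5,1): no bracket -> illegal
(5,2): flips 2 -> legal
(5,3): no bracket -> illegal
(5,4): no bracket -> illegal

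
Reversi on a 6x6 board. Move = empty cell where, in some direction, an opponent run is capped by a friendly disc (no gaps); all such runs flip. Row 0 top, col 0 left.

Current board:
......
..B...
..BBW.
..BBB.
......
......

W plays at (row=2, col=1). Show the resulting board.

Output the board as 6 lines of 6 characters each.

Place W at (2,1); scan 8 dirs for brackets.
Dir NW: first cell '.' (not opp) -> no flip
Dir N: first cell '.' (not opp) -> no flip
Dir NE: opp run (1,2), next='.' -> no flip
Dir W: first cell '.' (not opp) -> no flip
Dir E: opp run (2,2) (2,3) capped by W -> flip
Dir SW: first cell '.' (not opp) -> no flip
Dir S: first cell '.' (not opp) -> no flip
Dir SE: opp run (3,2), next='.' -> no flip
All flips: (2,2) (2,3)

Answer: ......
..B...
.WWWW.
..BBB.
......
......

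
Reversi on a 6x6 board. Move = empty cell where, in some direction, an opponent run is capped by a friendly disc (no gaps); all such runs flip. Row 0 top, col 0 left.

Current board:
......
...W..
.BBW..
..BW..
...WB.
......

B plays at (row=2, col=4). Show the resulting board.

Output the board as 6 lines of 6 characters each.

Place B at (2,4); scan 8 dirs for brackets.
Dir NW: opp run (1,3), next='.' -> no flip
Dir N: first cell '.' (not opp) -> no flip
Dir NE: first cell '.' (not opp) -> no flip
Dir W: opp run (2,3) capped by B -> flip
Dir E: first cell '.' (not opp) -> no flip
Dir SW: opp run (3,3), next='.' -> no flip
Dir S: first cell '.' (not opp) -> no flip
Dir SE: first cell '.' (not opp) -> no flip
All flips: (2,3)

Answer: ......
...W..
.BBBB.
..BW..
...WB.
......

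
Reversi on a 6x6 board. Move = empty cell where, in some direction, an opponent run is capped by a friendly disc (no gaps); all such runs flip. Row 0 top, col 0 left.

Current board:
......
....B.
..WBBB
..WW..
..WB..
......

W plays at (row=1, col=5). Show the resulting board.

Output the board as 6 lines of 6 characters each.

Place W at (1,5); scan 8 dirs for brackets.
Dir NW: first cell '.' (not opp) -> no flip
Dir N: first cell '.' (not opp) -> no flip
Dir NE: edge -> no flip
Dir W: opp run (1,4), next='.' -> no flip
Dir E: edge -> no flip
Dir SW: opp run (2,4) capped by W -> flip
Dir S: opp run (2,5), next='.' -> no flip
Dir SE: edge -> no flip
All flips: (2,4)

Answer: ......
....BW
..WBWB
..WW..
..WB..
......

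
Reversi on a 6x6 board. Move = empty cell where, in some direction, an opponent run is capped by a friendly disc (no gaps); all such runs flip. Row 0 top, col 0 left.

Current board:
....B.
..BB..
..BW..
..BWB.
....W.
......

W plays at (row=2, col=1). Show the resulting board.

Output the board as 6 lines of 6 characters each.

Place W at (2,1); scan 8 dirs for brackets.
Dir NW: first cell '.' (not opp) -> no flip
Dir N: first cell '.' (not opp) -> no flip
Dir NE: opp run (1,2), next='.' -> no flip
Dir W: first cell '.' (not opp) -> no flip
Dir E: opp run (2,2) capped by W -> flip
Dir SW: first cell '.' (not opp) -> no flip
Dir S: first cell '.' (not opp) -> no flip
Dir SE: opp run (3,2), next='.' -> no flip
All flips: (2,2)

Answer: ....B.
..BB..
.WWW..
..BWB.
....W.
......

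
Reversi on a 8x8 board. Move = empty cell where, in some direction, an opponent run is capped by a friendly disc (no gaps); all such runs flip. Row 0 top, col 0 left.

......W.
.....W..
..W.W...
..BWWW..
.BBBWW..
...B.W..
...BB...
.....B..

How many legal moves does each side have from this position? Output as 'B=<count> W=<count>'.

Answer: B=6 W=6

Derivation:
-- B to move --
(0,4): no bracket -> illegal
(0,5): no bracket -> illegal
(0,7): no bracket -> illegal
(1,1): no bracket -> illegal
(1,2): flips 1 -> legal
(1,3): no bracket -> illegal
(1,4): no bracket -> illegal
(1,6): no bracket -> illegal
(1,7): no bracket -> illegal
(2,1): no bracket -> illegal
(2,3): flips 1 -> legal
(2,5): flips 1 -> legal
(2,6): flips 2 -> legal
(3,1): no bracket -> illegal
(3,6): flips 3 -> legal
(4,6): flips 3 -> legal
(5,4): no bracket -> illegal
(5,6): no bracket -> illegal
(6,5): no bracket -> illegal
(6,6): no bracket -> illegal
B mobility = 6
-- W to move --
(2,1): no bracket -> illegal
(2,3): no bracket -> illegal
(3,0): no bracket -> illegal
(3,1): flips 1 -> legal
(4,0): flips 3 -> legal
(5,0): no bracket -> illegal
(5,1): flips 1 -> legal
(5,2): flips 3 -> legal
(5,4): no bracket -> illegal
(6,2): flips 1 -> legal
(6,5): no bracket -> illegal
(6,6): no bracket -> illegal
(7,2): no bracket -> illegal
(7,3): flips 4 -> legal
(7,4): no bracket -> illegal
(7,6): no bracket -> illegal
W mobility = 6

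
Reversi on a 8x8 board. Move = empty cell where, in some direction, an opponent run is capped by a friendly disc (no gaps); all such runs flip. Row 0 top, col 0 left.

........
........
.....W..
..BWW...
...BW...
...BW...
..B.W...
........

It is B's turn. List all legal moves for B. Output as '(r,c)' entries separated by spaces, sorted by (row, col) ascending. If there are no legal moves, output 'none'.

(1,4): no bracket -> illegal
(1,5): no bracket -> illegal
(1,6): flips 2 -> legal
(2,2): no bracket -> illegal
(2,3): flips 1 -> legal
(2,4): no bracket -> illegal
(2,6): no bracket -> illegal
(3,5): flips 3 -> legal
(3,6): no bracket -> illegal
(4,2): no bracket -> illegal
(4,5): flips 1 -> legal
(5,5): flips 1 -> legal
(6,3): no bracket -> illegal
(6,5): flips 1 -> legal
(7,3): no bracket -> illegal
(7,4): no bracket -> illegal
(7,5): flips 1 -> legal

Answer: (1,6) (2,3) (3,5) (4,5) (5,5) (6,5) (7,5)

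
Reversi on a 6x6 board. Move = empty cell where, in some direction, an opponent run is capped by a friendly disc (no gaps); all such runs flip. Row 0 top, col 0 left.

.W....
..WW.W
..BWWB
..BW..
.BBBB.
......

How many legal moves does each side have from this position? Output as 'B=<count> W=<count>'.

-- B to move --
(0,0): no bracket -> illegal
(0,2): flips 1 -> legal
(0,3): flips 3 -> legal
(0,4): flips 1 -> legal
(0,5): flips 1 -> legal
(1,0): no bracket -> illegal
(1,1): no bracket -> illegal
(1,4): flips 1 -> legal
(2,1): no bracket -> illegal
(3,4): flips 1 -> legal
(3,5): no bracket -> illegal
B mobility = 6
-- W to move --
(1,1): flips 1 -> legal
(1,4): no bracket -> illegal
(2,1): flips 1 -> legal
(3,0): no bracket -> illegal
(3,1): flips 2 -> legal
(3,4): no bracket -> illegal
(3,5): flips 1 -> legal
(4,0): no bracket -> illegal
(4,5): no bracket -> illegal
(5,0): flips 2 -> legal
(5,1): flips 1 -> legal
(5,2): flips 3 -> legal
(5,3): flips 1 -> legal
(5,4): no bracket -> illegal
(5,5): flips 1 -> legal
W mobility = 9

Answer: B=6 W=9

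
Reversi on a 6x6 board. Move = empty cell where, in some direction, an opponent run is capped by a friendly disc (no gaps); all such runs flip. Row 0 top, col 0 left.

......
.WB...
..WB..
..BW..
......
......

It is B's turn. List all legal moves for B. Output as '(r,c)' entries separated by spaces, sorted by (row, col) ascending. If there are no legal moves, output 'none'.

(0,0): no bracket -> illegal
(0,1): no bracket -> illegal
(0,2): no bracket -> illegal
(1,0): flips 1 -> legal
(1,3): no bracket -> illegal
(2,0): no bracket -> illegal
(2,1): flips 1 -> legal
(2,4): no bracket -> illegal
(3,1): no bracket -> illegal
(3,4): flips 1 -> legal
(4,2): no bracket -> illegal
(4,3): flips 1 -> legal
(4,4): no bracket -> illegal

Answer: (1,0) (2,1) (3,4) (4,3)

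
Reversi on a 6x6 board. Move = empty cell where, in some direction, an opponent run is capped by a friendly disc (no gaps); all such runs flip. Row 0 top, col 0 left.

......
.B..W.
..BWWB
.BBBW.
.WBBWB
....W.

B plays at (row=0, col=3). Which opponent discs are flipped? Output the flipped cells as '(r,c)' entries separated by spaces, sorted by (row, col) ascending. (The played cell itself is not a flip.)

Answer: (1,4)

Derivation:
Dir NW: edge -> no flip
Dir N: edge -> no flip
Dir NE: edge -> no flip
Dir W: first cell '.' (not opp) -> no flip
Dir E: first cell '.' (not opp) -> no flip
Dir SW: first cell '.' (not opp) -> no flip
Dir S: first cell '.' (not opp) -> no flip
Dir SE: opp run (1,4) capped by B -> flip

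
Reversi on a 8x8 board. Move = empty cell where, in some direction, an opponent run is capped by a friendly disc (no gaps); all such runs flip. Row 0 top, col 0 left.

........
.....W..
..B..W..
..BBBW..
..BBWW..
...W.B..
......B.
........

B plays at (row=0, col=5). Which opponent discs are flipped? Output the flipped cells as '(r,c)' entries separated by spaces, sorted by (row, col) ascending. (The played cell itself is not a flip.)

Dir NW: edge -> no flip
Dir N: edge -> no flip
Dir NE: edge -> no flip
Dir W: first cell '.' (not opp) -> no flip
Dir E: first cell '.' (not opp) -> no flip
Dir SW: first cell '.' (not opp) -> no flip
Dir S: opp run (1,5) (2,5) (3,5) (4,5) capped by B -> flip
Dir SE: first cell '.' (not opp) -> no flip

Answer: (1,5) (2,5) (3,5) (4,5)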